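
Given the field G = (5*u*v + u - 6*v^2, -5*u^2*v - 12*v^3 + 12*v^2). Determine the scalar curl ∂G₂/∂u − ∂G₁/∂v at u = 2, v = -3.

14

∂G₂/∂u = -10*u*v
∂G₁/∂v = 5*u - 12*v
Scalar curl = -10*u*v - 5*u + 12*v
At (2, -3): 14.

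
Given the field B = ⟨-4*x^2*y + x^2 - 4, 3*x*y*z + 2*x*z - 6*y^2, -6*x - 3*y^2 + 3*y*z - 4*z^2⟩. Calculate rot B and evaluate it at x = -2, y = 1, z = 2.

(10, 6, 26)

(∇×B)₁ = ∂B₃/∂y − ∂B₂/∂z = -3*x*y - 2*x - 6*y + 3*z
(∇×B)₂ = ∂B₁/∂z − ∂B₃/∂x = 6
(∇×B)₃ = ∂B₂/∂x − ∂B₁/∂y = 4*x^2 + 3*y*z + 2*z
∇×B = (-3*x*y - 2*x - 6*y + 3*z, 6, 4*x^2 + 3*y*z + 2*z)
At (-2, 1, 2): (10, 6, 26).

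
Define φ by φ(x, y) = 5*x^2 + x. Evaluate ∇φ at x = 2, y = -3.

∂φ/∂x = 10*x + 1
∂φ/∂y = 0
∇φ = (10*x + 1, 0)
At (2, -3): (21, 0).

(21, 0)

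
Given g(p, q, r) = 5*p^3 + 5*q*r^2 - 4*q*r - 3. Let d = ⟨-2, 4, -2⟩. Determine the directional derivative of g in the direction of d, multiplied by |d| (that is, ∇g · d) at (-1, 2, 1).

-50

∂g/∂p = 15*p^2
∂g/∂q = 5*r^2 - 4*r
∂g/∂r = 10*q*r - 4*q
∇g at (-1, 2, 1) = (15, 1, 12)
∇g · d = (15)(-2) + (1)(4) + (12)(-2) = -50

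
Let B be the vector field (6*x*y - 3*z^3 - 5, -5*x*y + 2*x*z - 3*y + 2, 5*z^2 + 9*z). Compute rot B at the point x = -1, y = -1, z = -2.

(∇×B)₁ = ∂B₃/∂y − ∂B₂/∂z = -2*x
(∇×B)₂ = ∂B₁/∂z − ∂B₃/∂x = -9*z^2
(∇×B)₃ = ∂B₂/∂x − ∂B₁/∂y = -6*x - 5*y + 2*z
∇×B = (-2*x, -9*z^2, -6*x - 5*y + 2*z)
At (-1, -1, -2): (2, -36, 7).

(2, -36, 7)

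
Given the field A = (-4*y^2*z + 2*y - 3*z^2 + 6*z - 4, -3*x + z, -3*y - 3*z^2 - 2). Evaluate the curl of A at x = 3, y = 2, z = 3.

(∇×A)₁ = ∂A₃/∂y − ∂A₂/∂z = -4
(∇×A)₂ = ∂A₁/∂z − ∂A₃/∂x = -4*y^2 - 6*z + 6
(∇×A)₃ = ∂A₂/∂x − ∂A₁/∂y = 8*y*z - 5
∇×A = (-4, -4*y^2 - 6*z + 6, 8*y*z - 5)
At (3, 2, 3): (-4, -28, 43).

(-4, -28, 43)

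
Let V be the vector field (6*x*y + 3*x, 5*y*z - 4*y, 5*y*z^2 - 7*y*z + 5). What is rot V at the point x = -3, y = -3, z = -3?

(∇×V)₁ = ∂V₃/∂y − ∂V₂/∂z = -5*y + 5*z^2 - 7*z
(∇×V)₂ = ∂V₁/∂z − ∂V₃/∂x = 0
(∇×V)₃ = ∂V₂/∂x − ∂V₁/∂y = -6*x
∇×V = (-5*y + 5*z^2 - 7*z, 0, -6*x)
At (-3, -3, -3): (81, 0, 18).

(81, 0, 18)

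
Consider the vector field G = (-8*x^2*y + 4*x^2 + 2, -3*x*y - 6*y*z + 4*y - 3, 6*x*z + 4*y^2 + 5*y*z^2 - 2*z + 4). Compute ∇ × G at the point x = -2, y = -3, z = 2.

(∇×G)₁ = ∂G₃/∂y − ∂G₂/∂z = 14*y + 5*z^2
(∇×G)₂ = ∂G₁/∂z − ∂G₃/∂x = -6*z
(∇×G)₃ = ∂G₂/∂x − ∂G₁/∂y = 8*x^2 - 3*y
∇×G = (14*y + 5*z^2, -6*z, 8*x^2 - 3*y)
At (-2, -3, 2): (-22, -12, 41).

(-22, -12, 41)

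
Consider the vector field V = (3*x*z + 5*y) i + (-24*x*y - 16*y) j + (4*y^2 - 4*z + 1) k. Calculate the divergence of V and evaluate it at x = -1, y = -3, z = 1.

∂V₁/∂x = 3*z
∂V₂/∂y = -24*x - 16
∂V₃/∂z = -4
∇·V = -24*x + 3*z - 20
At (-1, -3, 1): 7.

7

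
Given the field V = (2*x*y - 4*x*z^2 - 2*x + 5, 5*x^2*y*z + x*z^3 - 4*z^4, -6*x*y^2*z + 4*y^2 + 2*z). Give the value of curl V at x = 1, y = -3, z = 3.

(504, 138, -65)

(∇×V)₁ = ∂V₃/∂y − ∂V₂/∂z = -5*x^2*y - 12*x*y*z - 3*x*z^2 + 8*y + 16*z^3
(∇×V)₂ = ∂V₁/∂z − ∂V₃/∂x = -8*x*z + 6*y^2*z
(∇×V)₃ = ∂V₂/∂x − ∂V₁/∂y = 10*x*y*z - 2*x + z^3
∇×V = (-5*x^2*y - 12*x*y*z - 3*x*z^2 + 8*y + 16*z^3, -8*x*z + 6*y^2*z, 10*x*y*z - 2*x + z^3)
At (1, -3, 3): (504, 138, -65).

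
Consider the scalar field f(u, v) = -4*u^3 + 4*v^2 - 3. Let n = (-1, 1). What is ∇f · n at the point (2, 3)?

∂f/∂u = -12*u^2
∂f/∂v = 8*v
∇f at (2, 3) = (-48, 24)
∇f · n = (-48)(-1) + (24)(1) = 72

72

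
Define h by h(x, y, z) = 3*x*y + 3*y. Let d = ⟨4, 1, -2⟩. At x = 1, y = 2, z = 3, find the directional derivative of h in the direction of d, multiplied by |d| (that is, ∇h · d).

∂h/∂x = 3*y
∂h/∂y = 3*x + 3
∂h/∂z = 0
∇h at (1, 2, 3) = (6, 6, 0)
∇h · d = (6)(4) + (6)(1) + (0)(-2) = 30

30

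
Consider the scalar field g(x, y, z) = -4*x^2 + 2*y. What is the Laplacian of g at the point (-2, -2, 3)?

∂²g/∂x² = -8
∂²g/∂y² = 0
∂²g/∂z² = 0
∇²g = -8
At (-2, -2, 3): -8.

-8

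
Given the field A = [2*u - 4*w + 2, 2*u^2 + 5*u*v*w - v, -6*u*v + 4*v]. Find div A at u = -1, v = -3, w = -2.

11

∂A₁/∂u = 2
∂A₂/∂v = 5*u*w - 1
∂A₃/∂w = 0
∇·A = 5*u*w + 1
At (-1, -3, -2): 11.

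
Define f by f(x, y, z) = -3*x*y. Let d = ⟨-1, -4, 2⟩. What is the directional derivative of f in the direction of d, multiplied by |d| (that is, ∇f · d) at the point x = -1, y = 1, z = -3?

∂f/∂x = -3*y
∂f/∂y = -3*x
∂f/∂z = 0
∇f at (-1, 1, -3) = (-3, 3, 0)
∇f · d = (-3)(-1) + (3)(-4) + (0)(2) = -9

-9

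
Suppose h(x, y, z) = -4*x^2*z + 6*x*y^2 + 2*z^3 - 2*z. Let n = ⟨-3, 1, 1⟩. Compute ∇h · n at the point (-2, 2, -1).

∂h/∂x = -8*x*z + 6*y^2
∂h/∂y = 12*x*y
∂h/∂z = -4*x^2 + 6*z^2 - 2
∇h at (-2, 2, -1) = (8, -48, -12)
∇h · n = (8)(-3) + (-48)(1) + (-12)(1) = -84

-84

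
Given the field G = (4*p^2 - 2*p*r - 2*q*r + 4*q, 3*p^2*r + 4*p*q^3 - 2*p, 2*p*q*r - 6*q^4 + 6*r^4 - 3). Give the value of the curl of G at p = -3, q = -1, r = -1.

(∇×G)₁ = ∂G₃/∂q − ∂G₂/∂r = -3*p^2 + 2*p*r - 24*q^3
(∇×G)₂ = ∂G₁/∂r − ∂G₃/∂p = -2*p - 2*q*r - 2*q
(∇×G)₃ = ∂G₂/∂p − ∂G₁/∂q = 6*p*r + 4*q^3 + 2*r - 6
∇×G = (-3*p^2 + 2*p*r - 24*q^3, -2*p - 2*q*r - 2*q, 6*p*r + 4*q^3 + 2*r - 6)
At (-3, -1, -1): (3, 6, 6).

(3, 6, 6)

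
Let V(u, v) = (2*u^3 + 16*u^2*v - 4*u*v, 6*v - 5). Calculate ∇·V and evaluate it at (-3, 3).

∂V₁/∂u = 6*u^2 + 32*u*v - 4*v
∂V₂/∂v = 6
∇·V = 6*u^2 + 32*u*v - 4*v + 6
At (-3, 3): -240.

-240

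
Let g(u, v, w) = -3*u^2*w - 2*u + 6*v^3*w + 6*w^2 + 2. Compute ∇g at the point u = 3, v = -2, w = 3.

(-56, 216, -39)

∂g/∂u = -6*u*w - 2
∂g/∂v = 18*v^2*w
∂g/∂w = -3*u^2 + 6*v^3 + 12*w
∇g = (-6*u*w - 2, 18*v^2*w, -3*u^2 + 6*v^3 + 12*w)
At (3, -2, 3): (-56, 216, -39).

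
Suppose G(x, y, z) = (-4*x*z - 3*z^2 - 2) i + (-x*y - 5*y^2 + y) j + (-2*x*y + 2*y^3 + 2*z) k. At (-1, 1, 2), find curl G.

(∇×G)₁ = ∂G₃/∂y − ∂G₂/∂z = -2*x + 6*y^2
(∇×G)₂ = ∂G₁/∂z − ∂G₃/∂x = -4*x + 2*y - 6*z
(∇×G)₃ = ∂G₂/∂x − ∂G₁/∂y = -y
∇×G = (-2*x + 6*y^2, -4*x + 2*y - 6*z, -y)
At (-1, 1, 2): (8, -6, -1).

(8, -6, -1)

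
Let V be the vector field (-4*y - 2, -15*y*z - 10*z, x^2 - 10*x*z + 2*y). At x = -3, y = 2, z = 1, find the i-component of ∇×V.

42

(∇×V)_1 = ∂V₃/∂y − ∂V₂/∂z
= 2 − (-15*y - 10)
= 15*y + 12
At (-3, 2, 1): 42.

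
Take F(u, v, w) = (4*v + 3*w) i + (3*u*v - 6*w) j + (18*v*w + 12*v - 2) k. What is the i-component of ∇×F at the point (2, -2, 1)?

36

(∇×F)_1 = ∂F₃/∂v − ∂F₂/∂w
= 18*w + 12 − (-6)
= 18*w + 18
At (2, -2, 1): 36.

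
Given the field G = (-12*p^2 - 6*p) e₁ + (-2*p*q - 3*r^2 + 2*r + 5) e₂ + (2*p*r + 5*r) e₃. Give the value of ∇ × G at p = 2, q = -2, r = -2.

(-14, 4, 4)

(∇×G)₁ = ∂G₃/∂q − ∂G₂/∂r = 6*r - 2
(∇×G)₂ = ∂G₁/∂r − ∂G₃/∂p = -2*r
(∇×G)₃ = ∂G₂/∂p − ∂G₁/∂q = -2*q
∇×G = (6*r - 2, -2*r, -2*q)
At (2, -2, -2): (-14, 4, 4).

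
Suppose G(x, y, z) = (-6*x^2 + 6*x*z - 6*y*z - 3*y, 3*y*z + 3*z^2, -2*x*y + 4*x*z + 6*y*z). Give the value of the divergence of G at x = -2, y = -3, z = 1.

7

∂G₁/∂x = -12*x + 6*z
∂G₂/∂y = 3*z
∂G₃/∂z = 4*x + 6*y
∇·G = -8*x + 6*y + 9*z
At (-2, -3, 1): 7.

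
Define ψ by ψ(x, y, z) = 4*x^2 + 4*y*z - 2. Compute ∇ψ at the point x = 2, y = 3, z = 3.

∂ψ/∂x = 8*x
∂ψ/∂y = 4*z
∂ψ/∂z = 4*y
∇ψ = (8*x, 4*z, 4*y)
At (2, 3, 3): (16, 12, 12).

(16, 12, 12)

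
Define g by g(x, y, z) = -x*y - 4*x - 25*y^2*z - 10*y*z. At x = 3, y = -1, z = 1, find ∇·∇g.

∂²g/∂x² = 0
∂²g/∂y² = -50*z
∂²g/∂z² = 0
∇²g = -50*z
At (3, -1, 1): -50.

-50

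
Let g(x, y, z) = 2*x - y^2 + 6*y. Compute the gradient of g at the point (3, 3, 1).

(2, 0, 0)

∂g/∂x = 2
∂g/∂y = -2*y + 6
∂g/∂z = 0
∇g = (2, -2*y + 6, 0)
At (3, 3, 1): (2, 0, 0).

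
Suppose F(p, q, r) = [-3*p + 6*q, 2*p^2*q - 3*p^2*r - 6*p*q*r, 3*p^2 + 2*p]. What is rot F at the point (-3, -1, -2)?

(45, 16, -42)

(∇×F)₁ = ∂F₃/∂q − ∂F₂/∂r = 3*p^2 + 6*p*q
(∇×F)₂ = ∂F₁/∂r − ∂F₃/∂p = -6*p - 2
(∇×F)₃ = ∂F₂/∂p − ∂F₁/∂q = 4*p*q - 6*p*r - 6*q*r - 6
∇×F = (3*p^2 + 6*p*q, -6*p - 2, 4*p*q - 6*p*r - 6*q*r - 6)
At (-3, -1, -2): (45, 16, -42).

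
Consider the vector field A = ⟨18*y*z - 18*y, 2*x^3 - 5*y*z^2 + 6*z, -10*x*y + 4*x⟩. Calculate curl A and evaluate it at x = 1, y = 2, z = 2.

(∇×A)₁ = ∂A₃/∂y − ∂A₂/∂z = -10*x + 10*y*z - 6
(∇×A)₂ = ∂A₁/∂z − ∂A₃/∂x = 28*y - 4
(∇×A)₃ = ∂A₂/∂x − ∂A₁/∂y = 6*x^2 - 18*z + 18
∇×A = (-10*x + 10*y*z - 6, 28*y - 4, 6*x^2 - 18*z + 18)
At (1, 2, 2): (24, 52, -12).

(24, 52, -12)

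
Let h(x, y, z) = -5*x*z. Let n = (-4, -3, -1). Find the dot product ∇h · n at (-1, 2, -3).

∂h/∂x = -5*z
∂h/∂y = 0
∂h/∂z = -5*x
∇h at (-1, 2, -3) = (15, 0, 5)
∇h · n = (15)(-4) + (0)(-3) + (5)(-1) = -65

-65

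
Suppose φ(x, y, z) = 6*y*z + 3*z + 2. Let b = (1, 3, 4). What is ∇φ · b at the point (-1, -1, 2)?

24

∂φ/∂x = 0
∂φ/∂y = 6*z
∂φ/∂z = 6*y + 3
∇φ at (-1, -1, 2) = (0, 12, -3)
∇φ · b = (0)(1) + (12)(3) + (-3)(4) = 24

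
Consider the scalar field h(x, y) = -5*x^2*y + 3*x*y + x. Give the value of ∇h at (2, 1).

∂h/∂x = -10*x*y + 3*y + 1
∂h/∂y = -5*x^2 + 3*x
∇h = (-10*x*y + 3*y + 1, -5*x^2 + 3*x)
At (2, 1): (-16, -14).

(-16, -14)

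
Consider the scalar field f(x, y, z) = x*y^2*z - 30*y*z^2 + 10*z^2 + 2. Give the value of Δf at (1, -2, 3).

∂²f/∂x² = 0
∂²f/∂y² = 2*x*z
∂²f/∂z² = 20*(-3*y + 1)
∇²f = 2*x*z - 60*y + 20
At (1, -2, 3): 146.

146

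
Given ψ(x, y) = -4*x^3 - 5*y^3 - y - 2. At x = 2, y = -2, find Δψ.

12

∂²ψ/∂x² = -24*x
∂²ψ/∂y² = -30*y
∇²ψ = -24*x - 30*y
At (2, -2): 12.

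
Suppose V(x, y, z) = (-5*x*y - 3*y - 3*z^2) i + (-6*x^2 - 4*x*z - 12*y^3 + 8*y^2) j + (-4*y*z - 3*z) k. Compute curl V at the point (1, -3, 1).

(∇×V)₁ = ∂V₃/∂y − ∂V₂/∂z = 4*x - 4*z
(∇×V)₂ = ∂V₁/∂z − ∂V₃/∂x = -6*z
(∇×V)₃ = ∂V₂/∂x − ∂V₁/∂y = -7*x - 4*z + 3
∇×V = (4*x - 4*z, -6*z, -7*x - 4*z + 3)
At (1, -3, 1): (0, -6, -8).

(0, -6, -8)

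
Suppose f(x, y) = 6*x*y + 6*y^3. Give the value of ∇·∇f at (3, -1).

-36

∂²f/∂x² = 0
∂²f/∂y² = 36*y
∇²f = 36*y
At (3, -1): -36.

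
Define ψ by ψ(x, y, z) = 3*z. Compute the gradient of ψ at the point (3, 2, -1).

(0, 0, 3)

∂ψ/∂x = 0
∂ψ/∂y = 0
∂ψ/∂z = 3
∇ψ = (0, 0, 3)
At (3, 2, -1): (0, 0, 3).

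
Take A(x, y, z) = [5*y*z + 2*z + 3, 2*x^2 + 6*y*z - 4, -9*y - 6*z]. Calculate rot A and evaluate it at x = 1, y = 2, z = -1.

(∇×A)₁ = ∂A₃/∂y − ∂A₂/∂z = -6*y - 9
(∇×A)₂ = ∂A₁/∂z − ∂A₃/∂x = 5*y + 2
(∇×A)₃ = ∂A₂/∂x − ∂A₁/∂y = 4*x - 5*z
∇×A = (-6*y - 9, 5*y + 2, 4*x - 5*z)
At (1, 2, -1): (-21, 12, 9).

(-21, 12, 9)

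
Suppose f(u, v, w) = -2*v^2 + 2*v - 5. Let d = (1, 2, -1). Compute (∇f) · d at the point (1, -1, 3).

∂f/∂u = 0
∂f/∂v = -4*v + 2
∂f/∂w = 0
∇f at (1, -1, 3) = (0, 6, 0)
∇f · d = (0)(1) + (6)(2) + (0)(-1) = 12

12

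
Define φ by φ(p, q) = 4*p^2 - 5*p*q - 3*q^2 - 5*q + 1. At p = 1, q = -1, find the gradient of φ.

(13, -4)

∂φ/∂p = 8*p - 5*q
∂φ/∂q = -5*p - 6*q - 5
∇φ = (8*p - 5*q, -5*p - 6*q - 5)
At (1, -1): (13, -4).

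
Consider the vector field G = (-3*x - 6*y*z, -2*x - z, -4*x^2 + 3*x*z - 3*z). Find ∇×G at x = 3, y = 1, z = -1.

(1, 21, -8)

(∇×G)₁ = ∂G₃/∂y − ∂G₂/∂z = 1
(∇×G)₂ = ∂G₁/∂z − ∂G₃/∂x = 8*x - 6*y - 3*z
(∇×G)₃ = ∂G₂/∂x − ∂G₁/∂y = 6*z - 2
∇×G = (1, 8*x - 6*y - 3*z, 6*z - 2)
At (3, 1, -1): (1, 21, -8).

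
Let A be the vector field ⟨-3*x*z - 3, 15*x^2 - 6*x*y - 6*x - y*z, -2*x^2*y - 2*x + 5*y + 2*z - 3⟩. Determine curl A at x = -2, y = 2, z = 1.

(∇×A)₁ = ∂A₃/∂y − ∂A₂/∂z = -2*x^2 + y + 5
(∇×A)₂ = ∂A₁/∂z − ∂A₃/∂x = 4*x*y - 3*x + 2
(∇×A)₃ = ∂A₂/∂x − ∂A₁/∂y = 30*x - 6*y - 6
∇×A = (-2*x^2 + y + 5, 4*x*y - 3*x + 2, 30*x - 6*y - 6)
At (-2, 2, 1): (-1, -8, -78).

(-1, -8, -78)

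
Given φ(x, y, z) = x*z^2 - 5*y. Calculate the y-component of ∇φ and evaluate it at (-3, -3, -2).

(∇φ)_2 = ∂φ/∂y = -5
At (-3, -3, -2): -5.

-5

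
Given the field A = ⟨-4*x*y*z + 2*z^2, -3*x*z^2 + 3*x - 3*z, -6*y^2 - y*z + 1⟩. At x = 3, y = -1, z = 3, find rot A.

(66, 24, 12)

(∇×A)₁ = ∂A₃/∂y − ∂A₂/∂z = 6*x*z - 12*y - z + 3
(∇×A)₂ = ∂A₁/∂z − ∂A₃/∂x = -4*x*y + 4*z
(∇×A)₃ = ∂A₂/∂x − ∂A₁/∂y = 4*x*z - 3*z^2 + 3
∇×A = (6*x*z - 12*y - z + 3, -4*x*y + 4*z, 4*x*z - 3*z^2 + 3)
At (3, -1, 3): (66, 24, 12).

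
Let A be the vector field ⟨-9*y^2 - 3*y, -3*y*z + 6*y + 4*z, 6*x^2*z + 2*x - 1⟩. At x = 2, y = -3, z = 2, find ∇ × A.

(∇×A)₁ = ∂A₃/∂y − ∂A₂/∂z = 3*y - 4
(∇×A)₂ = ∂A₁/∂z − ∂A₃/∂x = -12*x*z - 2
(∇×A)₃ = ∂A₂/∂x − ∂A₁/∂y = 18*y + 3
∇×A = (3*y - 4, -12*x*z - 2, 18*y + 3)
At (2, -3, 2): (-13, -50, -51).

(-13, -50, -51)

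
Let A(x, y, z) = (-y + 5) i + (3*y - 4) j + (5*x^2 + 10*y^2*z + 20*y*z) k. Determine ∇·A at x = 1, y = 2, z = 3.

∂A₁/∂x = 0
∂A₂/∂y = 3
∂A₃/∂z = 10*y^2 + 20*y
∇·A = 10*y^2 + 20*y + 3
At (1, 2, 3): 83.

83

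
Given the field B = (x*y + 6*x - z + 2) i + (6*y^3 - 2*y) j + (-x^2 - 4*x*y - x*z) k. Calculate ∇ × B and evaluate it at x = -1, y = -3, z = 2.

(∇×B)₁ = ∂B₃/∂y − ∂B₂/∂z = -4*x
(∇×B)₂ = ∂B₁/∂z − ∂B₃/∂x = 2*x + 4*y + z - 1
(∇×B)₃ = ∂B₂/∂x − ∂B₁/∂y = -x
∇×B = (-4*x, 2*x + 4*y + z - 1, -x)
At (-1, -3, 2): (4, -13, 1).

(4, -13, 1)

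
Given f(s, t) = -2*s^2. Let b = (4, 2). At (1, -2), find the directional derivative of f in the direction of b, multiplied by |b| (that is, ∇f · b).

-16

∂f/∂s = -4*s
∂f/∂t = 0
∇f at (1, -2) = (-4, 0)
∇f · b = (-4)(4) + (0)(2) = -16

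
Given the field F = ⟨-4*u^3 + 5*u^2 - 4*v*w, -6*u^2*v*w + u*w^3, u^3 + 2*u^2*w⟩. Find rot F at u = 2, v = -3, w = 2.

(-96, -16, 160)

(∇×F)₁ = ∂F₃/∂v − ∂F₂/∂w = 6*u^2*v - 3*u*w^2
(∇×F)₂ = ∂F₁/∂w − ∂F₃/∂u = -3*u^2 - 4*u*w - 4*v
(∇×F)₃ = ∂F₂/∂u − ∂F₁/∂v = -12*u*v*w + w^3 + 4*w
∇×F = (6*u^2*v - 3*u*w^2, -3*u^2 - 4*u*w - 4*v, -12*u*v*w + w^3 + 4*w)
At (2, -3, 2): (-96, -16, 160).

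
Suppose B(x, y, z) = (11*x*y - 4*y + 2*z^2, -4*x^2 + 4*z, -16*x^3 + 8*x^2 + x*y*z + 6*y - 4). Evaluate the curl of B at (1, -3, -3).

(∇×B)₁ = ∂B₃/∂y − ∂B₂/∂z = x*z + 2
(∇×B)₂ = ∂B₁/∂z − ∂B₃/∂x = 48*x^2 - 16*x - y*z + 4*z
(∇×B)₃ = ∂B₂/∂x − ∂B₁/∂y = -19*x + 4
∇×B = (x*z + 2, 48*x^2 - 16*x - y*z + 4*z, -19*x + 4)
At (1, -3, -3): (-1, 11, -15).

(-1, 11, -15)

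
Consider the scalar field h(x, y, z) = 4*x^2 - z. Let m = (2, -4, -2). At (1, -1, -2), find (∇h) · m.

∂h/∂x = 8*x
∂h/∂y = 0
∂h/∂z = -1
∇h at (1, -1, -2) = (8, 0, -1)
∇h · m = (8)(2) + (0)(-4) + (-1)(-2) = 18

18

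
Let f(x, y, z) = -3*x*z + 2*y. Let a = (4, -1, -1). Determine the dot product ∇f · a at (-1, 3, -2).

∂f/∂x = -3*z
∂f/∂y = 2
∂f/∂z = -3*x
∇f at (-1, 3, -2) = (6, 2, 3)
∇f · a = (6)(4) + (2)(-1) + (3)(-1) = 19

19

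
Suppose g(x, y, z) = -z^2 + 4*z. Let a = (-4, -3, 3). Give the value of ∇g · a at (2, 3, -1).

∂g/∂x = 0
∂g/∂y = 0
∂g/∂z = -2*z + 4
∇g at (2, 3, -1) = (0, 0, 6)
∇g · a = (0)(-4) + (0)(-3) + (6)(3) = 18

18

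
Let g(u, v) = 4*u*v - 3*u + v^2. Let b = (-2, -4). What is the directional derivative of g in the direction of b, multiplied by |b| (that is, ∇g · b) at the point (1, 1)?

∂g/∂u = 4*v - 3
∂g/∂v = 4*u + 2*v
∇g at (1, 1) = (1, 6)
∇g · b = (1)(-2) + (6)(-4) = -26

-26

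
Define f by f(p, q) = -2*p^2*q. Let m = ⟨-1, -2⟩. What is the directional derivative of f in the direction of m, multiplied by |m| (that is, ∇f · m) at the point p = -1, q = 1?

∂f/∂p = -4*p*q
∂f/∂q = -2*p^2
∇f at (-1, 1) = (4, -2)
∇f · m = (4)(-1) + (-2)(-2) = 0

0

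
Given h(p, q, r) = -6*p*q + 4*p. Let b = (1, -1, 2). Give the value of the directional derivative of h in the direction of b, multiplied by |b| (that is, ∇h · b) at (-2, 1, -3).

∂h/∂p = -6*q + 4
∂h/∂q = -6*p
∂h/∂r = 0
∇h at (-2, 1, -3) = (-2, 12, 0)
∇h · b = (-2)(1) + (12)(-1) + (0)(2) = -14

-14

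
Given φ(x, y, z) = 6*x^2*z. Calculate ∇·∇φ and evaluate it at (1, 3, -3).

-36

∂²φ/∂x² = 12*z
∂²φ/∂y² = 0
∂²φ/∂z² = 0
∇²φ = 12*z
At (1, 3, -3): -36.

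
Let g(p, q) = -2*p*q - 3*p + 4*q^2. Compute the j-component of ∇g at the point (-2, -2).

(∇g)_2 = ∂g/∂q = -2*p + 8*q
At (-2, -2): -12.

-12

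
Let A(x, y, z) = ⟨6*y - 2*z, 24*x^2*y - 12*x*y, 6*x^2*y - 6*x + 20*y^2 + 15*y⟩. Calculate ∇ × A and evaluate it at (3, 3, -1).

(189, -104, 390)

(∇×A)₁ = ∂A₃/∂y − ∂A₂/∂z = 6*x^2 + 40*y + 15
(∇×A)₂ = ∂A₁/∂z − ∂A₃/∂x = -12*x*y + 4
(∇×A)₃ = ∂A₂/∂x − ∂A₁/∂y = 48*x*y - 12*y - 6
∇×A = (6*x^2 + 40*y + 15, -12*x*y + 4, 48*x*y - 12*y - 6)
At (3, 3, -1): (189, -104, 390).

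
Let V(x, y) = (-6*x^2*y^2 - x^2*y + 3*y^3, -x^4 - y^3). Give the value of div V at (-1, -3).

75

∂V₁/∂x = -12*x*y^2 - 2*x*y
∂V₂/∂y = -3*y^2
∇·V = -12*x*y^2 - 2*x*y - 3*y^2
At (-1, -3): 75.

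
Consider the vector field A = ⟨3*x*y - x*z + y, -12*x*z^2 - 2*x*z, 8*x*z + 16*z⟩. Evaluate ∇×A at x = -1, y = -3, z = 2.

(-50, -15, -50)

(∇×A)₁ = ∂A₃/∂y − ∂A₂/∂z = 24*x*z + 2*x
(∇×A)₂ = ∂A₁/∂z − ∂A₃/∂x = -x - 8*z
(∇×A)₃ = ∂A₂/∂x − ∂A₁/∂y = -3*x - 12*z^2 - 2*z - 1
∇×A = (24*x*z + 2*x, -x - 8*z, -3*x - 12*z^2 - 2*z - 1)
At (-1, -3, 2): (-50, -15, -50).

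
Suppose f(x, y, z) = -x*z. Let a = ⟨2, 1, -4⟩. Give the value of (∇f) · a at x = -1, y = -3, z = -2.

∂f/∂x = -z
∂f/∂y = 0
∂f/∂z = -x
∇f at (-1, -3, -2) = (2, 0, 1)
∇f · a = (2)(2) + (0)(1) + (1)(-4) = 0

0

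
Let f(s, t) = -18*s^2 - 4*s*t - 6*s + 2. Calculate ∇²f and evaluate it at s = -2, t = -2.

∂²f/∂s² = -36
∂²f/∂t² = 0
∇²f = -36
At (-2, -2): -36.

-36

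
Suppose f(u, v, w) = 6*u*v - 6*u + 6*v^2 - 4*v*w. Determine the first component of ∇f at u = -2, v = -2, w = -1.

(∇f)_1 = ∂f/∂u = 6*v - 6
At (-2, -2, -1): -18.

-18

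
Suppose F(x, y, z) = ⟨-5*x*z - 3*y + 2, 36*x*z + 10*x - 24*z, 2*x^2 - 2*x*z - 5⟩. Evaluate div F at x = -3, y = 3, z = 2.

-4

∂F₁/∂x = -5*z
∂F₂/∂y = 0
∂F₃/∂z = -2*x
∇·F = -2*x - 5*z
At (-3, 3, 2): -4.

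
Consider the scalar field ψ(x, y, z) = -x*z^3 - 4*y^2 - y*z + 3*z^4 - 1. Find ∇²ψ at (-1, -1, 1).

∂²ψ/∂x² = 0
∂²ψ/∂y² = -8
∂²ψ/∂z² = 6*z*(-x + 6*z)
∇²ψ = -6*x*z + 36*z^2 - 8
At (-1, -1, 1): 34.

34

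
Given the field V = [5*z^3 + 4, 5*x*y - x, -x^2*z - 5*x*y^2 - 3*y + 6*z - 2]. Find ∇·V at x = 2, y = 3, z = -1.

12

∂V₁/∂x = 0
∂V₂/∂y = 5*x
∂V₃/∂z = -x^2 + 6
∇·V = -x^2 + 5*x + 6
At (2, 3, -1): 12.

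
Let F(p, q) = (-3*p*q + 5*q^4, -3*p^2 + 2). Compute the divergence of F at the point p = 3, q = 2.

∂F₁/∂p = -3*q
∂F₂/∂q = 0
∇·F = -3*q
At (3, 2): -6.

-6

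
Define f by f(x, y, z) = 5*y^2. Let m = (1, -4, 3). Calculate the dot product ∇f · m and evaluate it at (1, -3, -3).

∂f/∂x = 0
∂f/∂y = 10*y
∂f/∂z = 0
∇f at (1, -3, -3) = (0, -30, 0)
∇f · m = (0)(1) + (-30)(-4) + (0)(3) = 120

120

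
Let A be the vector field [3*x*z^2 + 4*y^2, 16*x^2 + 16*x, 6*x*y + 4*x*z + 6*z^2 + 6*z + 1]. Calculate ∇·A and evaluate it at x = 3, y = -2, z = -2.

∂A₁/∂x = 3*z^2
∂A₂/∂y = 0
∂A₃/∂z = 4*x + 12*z + 6
∇·A = 4*x + 3*z^2 + 12*z + 6
At (3, -2, -2): 6.

6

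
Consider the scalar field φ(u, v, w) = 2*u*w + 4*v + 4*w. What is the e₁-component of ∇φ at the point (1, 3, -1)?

(∇φ)_1 = ∂φ/∂u = 2*w
At (1, 3, -1): -2.

-2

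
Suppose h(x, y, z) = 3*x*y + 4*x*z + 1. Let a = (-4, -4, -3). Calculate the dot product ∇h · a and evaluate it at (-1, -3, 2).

28

∂h/∂x = 3*y + 4*z
∂h/∂y = 3*x
∂h/∂z = 4*x
∇h at (-1, -3, 2) = (-1, -3, -4)
∇h · a = (-1)(-4) + (-3)(-4) + (-4)(-3) = 28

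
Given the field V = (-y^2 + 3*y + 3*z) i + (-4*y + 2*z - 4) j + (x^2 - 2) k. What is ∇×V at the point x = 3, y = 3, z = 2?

(-2, -3, 3)

(∇×V)₁ = ∂V₃/∂y − ∂V₂/∂z = -2
(∇×V)₂ = ∂V₁/∂z − ∂V₃/∂x = -2*x + 3
(∇×V)₃ = ∂V₂/∂x − ∂V₁/∂y = 2*y - 3
∇×V = (-2, -2*x + 3, 2*y - 3)
At (3, 3, 2): (-2, -3, 3).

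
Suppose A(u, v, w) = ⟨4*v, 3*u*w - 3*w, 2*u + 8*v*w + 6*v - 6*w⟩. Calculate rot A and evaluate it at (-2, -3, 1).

(23, -2, -1)

(∇×A)₁ = ∂A₃/∂v − ∂A₂/∂w = -3*u + 8*w + 9
(∇×A)₂ = ∂A₁/∂w − ∂A₃/∂u = -2
(∇×A)₃ = ∂A₂/∂u − ∂A₁/∂v = 3*w - 4
∇×A = (-3*u + 8*w + 9, -2, 3*w - 4)
At (-2, -3, 1): (23, -2, -1).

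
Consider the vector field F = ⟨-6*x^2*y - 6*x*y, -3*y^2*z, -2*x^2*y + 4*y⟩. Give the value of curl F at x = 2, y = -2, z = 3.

(∇×F)₁ = ∂F₃/∂y − ∂F₂/∂z = -2*x^2 + 3*y^2 + 4
(∇×F)₂ = ∂F₁/∂z − ∂F₃/∂x = 4*x*y
(∇×F)₃ = ∂F₂/∂x − ∂F₁/∂y = 6*x^2 + 6*x
∇×F = (-2*x^2 + 3*y^2 + 4, 4*x*y, 6*x^2 + 6*x)
At (2, -2, 3): (8, -16, 36).

(8, -16, 36)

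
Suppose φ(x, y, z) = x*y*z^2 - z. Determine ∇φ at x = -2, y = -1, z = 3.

(-9, -18, 11)

∂φ/∂x = y*z^2
∂φ/∂y = x*z^2
∂φ/∂z = 2*x*y*z - 1
∇φ = (y*z^2, x*z^2, 2*x*y*z - 1)
At (-2, -1, 3): (-9, -18, 11).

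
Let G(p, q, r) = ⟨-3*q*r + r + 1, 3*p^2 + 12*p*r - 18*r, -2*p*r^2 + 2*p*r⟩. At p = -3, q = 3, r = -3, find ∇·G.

∂G₁/∂p = 0
∂G₂/∂q = 0
∂G₃/∂r = -4*p*r + 2*p
∇·G = -4*p*r + 2*p
At (-3, 3, -3): -42.

-42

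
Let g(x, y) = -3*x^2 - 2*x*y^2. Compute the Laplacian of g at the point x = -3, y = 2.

6

∂²g/∂x² = -6
∂²g/∂y² = -4*x
∇²g = -4*x - 6
At (-3, 2): 6.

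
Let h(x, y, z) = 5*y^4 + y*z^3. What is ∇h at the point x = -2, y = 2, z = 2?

(0, 168, 24)

∂h/∂x = 0
∂h/∂y = 20*y^3 + z^3
∂h/∂z = 3*y*z^2
∇h = (0, 20*y^3 + z^3, 3*y*z^2)
At (-2, 2, 2): (0, 168, 24).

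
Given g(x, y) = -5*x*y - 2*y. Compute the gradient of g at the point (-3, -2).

∂g/∂x = -5*y
∂g/∂y = -5*x - 2
∇g = (-5*y, -5*x - 2)
At (-3, -2): (10, 13).

(10, 13)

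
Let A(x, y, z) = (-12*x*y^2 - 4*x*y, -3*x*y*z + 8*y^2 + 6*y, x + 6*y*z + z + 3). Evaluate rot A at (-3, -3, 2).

(∇×A)₁ = ∂A₃/∂y − ∂A₂/∂z = 3*x*y + 6*z
(∇×A)₂ = ∂A₁/∂z − ∂A₃/∂x = -1
(∇×A)₃ = ∂A₂/∂x − ∂A₁/∂y = 24*x*y + 4*x - 3*y*z
∇×A = (3*x*y + 6*z, -1, 24*x*y + 4*x - 3*y*z)
At (-3, -3, 2): (39, -1, 222).

(39, -1, 222)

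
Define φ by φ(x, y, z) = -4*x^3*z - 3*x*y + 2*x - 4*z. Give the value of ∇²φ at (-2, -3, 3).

∂²φ/∂x² = -24*x*z
∂²φ/∂y² = 0
∂²φ/∂z² = 0
∇²φ = -24*x*z
At (-2, -3, 3): 144.

144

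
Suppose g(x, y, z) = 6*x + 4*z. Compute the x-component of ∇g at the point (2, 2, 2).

6

(∇g)_1 = ∂g/∂x = 6
At (2, 2, 2): 6.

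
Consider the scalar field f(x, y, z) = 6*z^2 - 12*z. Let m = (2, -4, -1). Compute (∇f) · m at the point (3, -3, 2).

-12

∂f/∂x = 0
∂f/∂y = 0
∂f/∂z = 12*z - 12
∇f at (3, -3, 2) = (0, 0, 12)
∇f · m = (0)(2) + (0)(-4) + (12)(-1) = -12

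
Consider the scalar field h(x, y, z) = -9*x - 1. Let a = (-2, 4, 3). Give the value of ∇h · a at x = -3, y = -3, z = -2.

18

∂h/∂x = -9
∂h/∂y = 0
∂h/∂z = 0
∇h at (-3, -3, -2) = (-9, 0, 0)
∇h · a = (-9)(-2) + (0)(4) + (0)(3) = 18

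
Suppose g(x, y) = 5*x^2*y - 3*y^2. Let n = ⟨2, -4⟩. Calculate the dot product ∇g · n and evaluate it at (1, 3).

112

∂g/∂x = 10*x*y
∂g/∂y = 5*x^2 - 6*y
∇g at (1, 3) = (30, -13)
∇g · n = (30)(2) + (-13)(-4) = 112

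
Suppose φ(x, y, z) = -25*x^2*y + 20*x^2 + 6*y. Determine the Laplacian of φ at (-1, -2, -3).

140

∂²φ/∂x² = 10*(-5*y + 4)
∂²φ/∂y² = 0
∂²φ/∂z² = 0
∇²φ = -50*y + 40
At (-1, -2, -3): 140.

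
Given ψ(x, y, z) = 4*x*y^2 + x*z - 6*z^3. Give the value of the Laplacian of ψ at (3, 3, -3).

∂²ψ/∂x² = 0
∂²ψ/∂y² = 8*x
∂²ψ/∂z² = -36*z
∇²ψ = 8*x - 36*z
At (3, 3, -3): 132.

132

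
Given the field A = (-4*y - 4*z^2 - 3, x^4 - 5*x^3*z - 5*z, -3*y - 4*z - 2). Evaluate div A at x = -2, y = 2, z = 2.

-4

∂A₁/∂x = 0
∂A₂/∂y = 0
∂A₃/∂z = -4
∇·A = -4
At (-2, 2, 2): -4.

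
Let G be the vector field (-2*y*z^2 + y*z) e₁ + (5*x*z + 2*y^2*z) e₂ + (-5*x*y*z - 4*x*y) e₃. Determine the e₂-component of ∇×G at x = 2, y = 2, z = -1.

8

(∇×G)_2 = ∂G₁/∂z − ∂G₃/∂x
= -4*y*z + y − (-5*y*z - 4*y)
= y*z + 5*y
At (2, 2, -1): 8.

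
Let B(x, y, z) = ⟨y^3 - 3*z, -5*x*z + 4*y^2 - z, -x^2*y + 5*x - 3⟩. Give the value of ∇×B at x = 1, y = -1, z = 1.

(5, -10, -8)

(∇×B)₁ = ∂B₃/∂y − ∂B₂/∂z = -x^2 + 5*x + 1
(∇×B)₂ = ∂B₁/∂z − ∂B₃/∂x = 2*x*y - 8
(∇×B)₃ = ∂B₂/∂x − ∂B₁/∂y = -3*y^2 - 5*z
∇×B = (-x^2 + 5*x + 1, 2*x*y - 8, -3*y^2 - 5*z)
At (1, -1, 1): (5, -10, -8).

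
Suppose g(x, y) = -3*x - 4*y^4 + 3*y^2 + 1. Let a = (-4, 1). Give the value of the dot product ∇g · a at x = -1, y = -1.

22

∂g/∂x = -3
∂g/∂y = -16*y^3 + 6*y
∇g at (-1, -1) = (-3, 10)
∇g · a = (-3)(-4) + (10)(1) = 22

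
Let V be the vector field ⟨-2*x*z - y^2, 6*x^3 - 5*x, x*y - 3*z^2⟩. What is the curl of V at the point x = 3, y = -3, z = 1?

(3, -3, 151)

(∇×V)₁ = ∂V₃/∂y − ∂V₂/∂z = x
(∇×V)₂ = ∂V₁/∂z − ∂V₃/∂x = -2*x - y
(∇×V)₃ = ∂V₂/∂x − ∂V₁/∂y = 18*x^2 + 2*y - 5
∇×V = (x, -2*x - y, 18*x^2 + 2*y - 5)
At (3, -3, 1): (3, -3, 151).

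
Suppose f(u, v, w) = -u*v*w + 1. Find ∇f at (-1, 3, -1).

∂f/∂u = -v*w
∂f/∂v = -u*w
∂f/∂w = -u*v
∇f = (-v*w, -u*w, -u*v)
At (-1, 3, -1): (3, -1, 3).

(3, -1, 3)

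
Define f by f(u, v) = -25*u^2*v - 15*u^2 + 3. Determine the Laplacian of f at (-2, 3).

-180

∂²f/∂u² = -10*(5*v + 3)
∂²f/∂v² = 0
∇²f = -50*v - 30
At (-2, 3): -180.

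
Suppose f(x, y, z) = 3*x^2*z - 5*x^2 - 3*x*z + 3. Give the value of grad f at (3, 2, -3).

(-75, 0, 18)

∂f/∂x = 6*x*z - 10*x - 3*z
∂f/∂y = 0
∂f/∂z = 3*x^2 - 3*x
∇f = (6*x*z - 10*x - 3*z, 0, 3*x^2 - 3*x)
At (3, 2, -3): (-75, 0, 18).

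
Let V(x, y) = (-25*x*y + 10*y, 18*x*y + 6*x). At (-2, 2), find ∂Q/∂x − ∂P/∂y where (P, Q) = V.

-18

∂V₂/∂x = 18*y + 6
∂V₁/∂y = -25*x + 10
Scalar curl = 25*x + 18*y - 4
At (-2, 2): -18.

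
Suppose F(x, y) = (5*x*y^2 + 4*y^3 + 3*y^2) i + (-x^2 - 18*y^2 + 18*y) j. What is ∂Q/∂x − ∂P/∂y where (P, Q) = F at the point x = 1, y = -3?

-62

∂F₂/∂x = -2*x
∂F₁/∂y = 10*x*y + 12*y^2 + 6*y
Scalar curl = -10*x*y - 2*x - 12*y^2 - 6*y
At (1, -3): -62.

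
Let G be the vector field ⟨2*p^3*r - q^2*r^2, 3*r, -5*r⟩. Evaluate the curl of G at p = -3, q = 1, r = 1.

(∇×G)₁ = ∂G₃/∂q − ∂G₂/∂r = -3
(∇×G)₂ = ∂G₁/∂r − ∂G₃/∂p = 2*p^3 - 2*q^2*r
(∇×G)₃ = ∂G₂/∂p − ∂G₁/∂q = 2*q*r^2
∇×G = (-3, 2*p^3 - 2*q^2*r, 2*q*r^2)
At (-3, 1, 1): (-3, -56, 2).

(-3, -56, 2)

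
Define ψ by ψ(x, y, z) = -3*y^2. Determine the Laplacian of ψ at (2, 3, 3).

∂²ψ/∂x² = 0
∂²ψ/∂y² = -6
∂²ψ/∂z² = 0
∇²ψ = -6
At (2, 3, 3): -6.

-6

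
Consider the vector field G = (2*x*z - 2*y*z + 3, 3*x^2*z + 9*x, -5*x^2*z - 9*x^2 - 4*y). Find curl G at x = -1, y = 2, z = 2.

(-7, -44, 1)

(∇×G)₁ = ∂G₃/∂y − ∂G₂/∂z = -3*x^2 - 4
(∇×G)₂ = ∂G₁/∂z − ∂G₃/∂x = 10*x*z + 20*x - 2*y
(∇×G)₃ = ∂G₂/∂x − ∂G₁/∂y = 6*x*z + 2*z + 9
∇×G = (-3*x^2 - 4, 10*x*z + 20*x - 2*y, 6*x*z + 2*z + 9)
At (-1, 2, 2): (-7, -44, 1).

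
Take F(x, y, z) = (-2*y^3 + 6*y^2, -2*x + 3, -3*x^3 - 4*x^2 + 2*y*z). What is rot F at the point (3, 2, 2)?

(4, 105, -2)

(∇×F)₁ = ∂F₃/∂y − ∂F₂/∂z = 2*z
(∇×F)₂ = ∂F₁/∂z − ∂F₃/∂x = 9*x^2 + 8*x
(∇×F)₃ = ∂F₂/∂x − ∂F₁/∂y = 6*y^2 - 12*y - 2
∇×F = (2*z, 9*x^2 + 8*x, 6*y^2 - 12*y - 2)
At (3, 2, 2): (4, 105, -2).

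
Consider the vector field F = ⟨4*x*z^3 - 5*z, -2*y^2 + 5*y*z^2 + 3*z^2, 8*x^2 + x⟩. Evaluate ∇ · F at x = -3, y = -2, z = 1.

∂F₁/∂x = 4*z^3
∂F₂/∂y = -4*y + 5*z^2
∂F₃/∂z = 0
∇·F = -4*y + 4*z^3 + 5*z^2
At (-3, -2, 1): 17.

17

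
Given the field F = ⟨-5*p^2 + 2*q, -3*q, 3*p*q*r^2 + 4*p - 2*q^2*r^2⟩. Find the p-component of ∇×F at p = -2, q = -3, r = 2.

(∇×F)_1 = ∂F₃/∂q − ∂F₂/∂r
= 3*p*r^2 - 4*q*r^2 − (0)
= 3*p*r^2 - 4*q*r^2
At (-2, -3, 2): 24.

24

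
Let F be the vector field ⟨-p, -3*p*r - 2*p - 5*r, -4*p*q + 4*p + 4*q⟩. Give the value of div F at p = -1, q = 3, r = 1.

-1

∂F₁/∂p = -1
∂F₂/∂q = 0
∂F₃/∂r = 0
∇·F = -1
At (-1, 3, 1): -1.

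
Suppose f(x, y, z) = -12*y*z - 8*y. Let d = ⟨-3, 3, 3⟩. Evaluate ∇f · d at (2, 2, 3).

∂f/∂x = 0
∂f/∂y = -12*z - 8
∂f/∂z = -12*y
∇f at (2, 2, 3) = (0, -44, -24)
∇f · d = (0)(-3) + (-44)(3) + (-24)(3) = -204

-204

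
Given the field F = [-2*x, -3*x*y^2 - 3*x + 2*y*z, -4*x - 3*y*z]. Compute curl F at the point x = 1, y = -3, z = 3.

(∇×F)₁ = ∂F₃/∂y − ∂F₂/∂z = -2*y - 3*z
(∇×F)₂ = ∂F₁/∂z − ∂F₃/∂x = 4
(∇×F)₃ = ∂F₂/∂x − ∂F₁/∂y = -3*y^2 - 3
∇×F = (-2*y - 3*z, 4, -3*y^2 - 3)
At (1, -3, 3): (-3, 4, -30).

(-3, 4, -30)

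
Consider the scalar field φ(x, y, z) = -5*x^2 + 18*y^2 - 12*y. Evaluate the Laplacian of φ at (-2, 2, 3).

∂²φ/∂x² = -10
∂²φ/∂y² = 36
∂²φ/∂z² = 0
∇²φ = 26
At (-2, 2, 3): 26.

26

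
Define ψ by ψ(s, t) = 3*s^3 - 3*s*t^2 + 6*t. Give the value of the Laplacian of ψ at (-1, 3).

-12

∂²ψ/∂s² = 18*s
∂²ψ/∂t² = -6*s
∇²ψ = 12*s
At (-1, 3): -12.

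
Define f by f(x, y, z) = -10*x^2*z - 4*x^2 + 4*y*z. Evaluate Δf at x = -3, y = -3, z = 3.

∂²f/∂x² = -4*(5*z + 2)
∂²f/∂y² = 0
∂²f/∂z² = 0
∇²f = -20*z - 8
At (-3, -3, 3): -68.

-68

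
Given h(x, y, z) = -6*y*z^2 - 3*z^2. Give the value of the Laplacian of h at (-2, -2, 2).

∂²h/∂x² = 0
∂²h/∂y² = 0
∂²h/∂z² = -6*(2*y + 1)
∇²h = -12*y - 6
At (-2, -2, 2): 18.

18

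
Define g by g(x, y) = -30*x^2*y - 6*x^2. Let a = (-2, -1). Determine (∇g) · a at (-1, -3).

366

∂g/∂x = -60*x*y - 12*x
∂g/∂y = -30*x^2
∇g at (-1, -3) = (-168, -30)
∇g · a = (-168)(-2) + (-30)(-1) = 366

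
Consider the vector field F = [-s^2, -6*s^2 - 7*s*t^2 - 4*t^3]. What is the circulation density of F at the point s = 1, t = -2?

-40

∂F₂/∂s = -12*s - 7*t^2
∂F₁/∂t = 0
Scalar curl = -12*s - 7*t^2
At (1, -2): -40.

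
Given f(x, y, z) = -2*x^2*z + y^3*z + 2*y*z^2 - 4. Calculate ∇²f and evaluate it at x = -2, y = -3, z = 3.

∂²f/∂x² = -4*z
∂²f/∂y² = 6*y*z
∂²f/∂z² = 4*y
∇²f = 6*y*z + 4*y - 4*z
At (-2, -3, 3): -78.

-78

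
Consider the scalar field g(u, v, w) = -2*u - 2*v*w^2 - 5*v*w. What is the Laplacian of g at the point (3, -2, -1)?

8

∂²g/∂u² = 0
∂²g/∂v² = 0
∂²g/∂w² = -4*v
∇²g = -4*v
At (3, -2, -1): 8.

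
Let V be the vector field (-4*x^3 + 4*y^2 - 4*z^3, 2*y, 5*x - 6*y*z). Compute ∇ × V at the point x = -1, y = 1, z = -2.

(∇×V)₁ = ∂V₃/∂y − ∂V₂/∂z = -6*z
(∇×V)₂ = ∂V₁/∂z − ∂V₃/∂x = -12*z^2 - 5
(∇×V)₃ = ∂V₂/∂x − ∂V₁/∂y = -8*y
∇×V = (-6*z, -12*z^2 - 5, -8*y)
At (-1, 1, -2): (12, -53, -8).

(12, -53, -8)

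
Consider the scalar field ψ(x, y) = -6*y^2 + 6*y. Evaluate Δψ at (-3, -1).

-12

∂²ψ/∂x² = 0
∂²ψ/∂y² = -12
∇²ψ = -12
At (-3, -1): -12.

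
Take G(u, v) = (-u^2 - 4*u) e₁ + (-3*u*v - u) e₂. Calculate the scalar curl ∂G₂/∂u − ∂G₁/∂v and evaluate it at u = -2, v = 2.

∂G₂/∂u = -3*v - 1
∂G₁/∂v = 0
Scalar curl = -3*v - 1
At (-2, 2): -7.

-7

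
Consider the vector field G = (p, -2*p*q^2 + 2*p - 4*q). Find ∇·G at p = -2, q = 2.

∂G₁/∂p = 1
∂G₂/∂q = -4*p*q - 4
∇·G = -4*p*q - 3
At (-2, 2): 13.

13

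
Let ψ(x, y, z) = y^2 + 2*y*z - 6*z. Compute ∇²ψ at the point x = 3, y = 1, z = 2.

∂²ψ/∂x² = 0
∂²ψ/∂y² = 2
∂²ψ/∂z² = 0
∇²ψ = 2
At (3, 1, 2): 2.

2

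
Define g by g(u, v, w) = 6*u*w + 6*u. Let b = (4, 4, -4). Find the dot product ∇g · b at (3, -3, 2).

0

∂g/∂u = 6*w + 6
∂g/∂v = 0
∂g/∂w = 6*u
∇g at (3, -3, 2) = (18, 0, 18)
∇g · b = (18)(4) + (0)(4) + (18)(-4) = 0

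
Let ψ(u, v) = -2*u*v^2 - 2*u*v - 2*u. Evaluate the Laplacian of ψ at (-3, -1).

12

∂²ψ/∂u² = 0
∂²ψ/∂v² = -4*u
∇²ψ = -4*u
At (-3, -1): 12.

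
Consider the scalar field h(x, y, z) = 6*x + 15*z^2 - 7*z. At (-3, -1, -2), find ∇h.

∂h/∂x = 6
∂h/∂y = 0
∂h/∂z = 30*z - 7
∇h = (6, 0, 30*z - 7)
At (-3, -1, -2): (6, 0, -67).

(6, 0, -67)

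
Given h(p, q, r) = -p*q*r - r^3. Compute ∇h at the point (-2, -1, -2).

∂h/∂p = -q*r
∂h/∂q = -p*r
∂h/∂r = -p*q - 3*r^2
∇h = (-q*r, -p*r, -p*q - 3*r^2)
At (-2, -1, -2): (-2, -4, -14).

(-2, -4, -14)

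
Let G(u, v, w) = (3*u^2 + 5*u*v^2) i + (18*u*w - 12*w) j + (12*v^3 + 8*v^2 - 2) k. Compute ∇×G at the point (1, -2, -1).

(∇×G)₁ = ∂G₃/∂v − ∂G₂/∂w = -18*u + 36*v^2 + 16*v + 12
(∇×G)₂ = ∂G₁/∂w − ∂G₃/∂u = 0
(∇×G)₃ = ∂G₂/∂u − ∂G₁/∂v = -10*u*v + 18*w
∇×G = (-18*u + 36*v^2 + 16*v + 12, 0, -10*u*v + 18*w)
At (1, -2, -1): (106, 0, 2).

(106, 0, 2)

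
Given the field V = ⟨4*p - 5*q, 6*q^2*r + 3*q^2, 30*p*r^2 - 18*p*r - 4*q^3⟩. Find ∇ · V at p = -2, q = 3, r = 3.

∂V₁/∂p = 4
∂V₂/∂q = 12*q*r + 6*q
∂V₃/∂r = 60*p*r - 18*p
∇·V = 60*p*r - 18*p + 12*q*r + 6*q + 4
At (-2, 3, 3): -194.

-194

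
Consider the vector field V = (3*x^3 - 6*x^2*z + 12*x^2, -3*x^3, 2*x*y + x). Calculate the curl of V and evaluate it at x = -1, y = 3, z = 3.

(∇×V)₁ = ∂V₃/∂y − ∂V₂/∂z = 2*x
(∇×V)₂ = ∂V₁/∂z − ∂V₃/∂x = -6*x^2 - 2*y - 1
(∇×V)₃ = ∂V₂/∂x − ∂V₁/∂y = -9*x^2
∇×V = (2*x, -6*x^2 - 2*y - 1, -9*x^2)
At (-1, 3, 3): (-2, -13, -9).

(-2, -13, -9)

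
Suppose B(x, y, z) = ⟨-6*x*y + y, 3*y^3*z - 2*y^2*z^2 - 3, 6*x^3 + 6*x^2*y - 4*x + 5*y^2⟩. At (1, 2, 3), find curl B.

(50, -38, 5)

(∇×B)₁ = ∂B₃/∂y − ∂B₂/∂z = 6*x^2 - 3*y^3 + 4*y^2*z + 10*y
(∇×B)₂ = ∂B₁/∂z − ∂B₃/∂x = -18*x^2 - 12*x*y + 4
(∇×B)₃ = ∂B₂/∂x − ∂B₁/∂y = 6*x - 1
∇×B = (6*x^2 - 3*y^3 + 4*y^2*z + 10*y, -18*x^2 - 12*x*y + 4, 6*x - 1)
At (1, 2, 3): (50, -38, 5).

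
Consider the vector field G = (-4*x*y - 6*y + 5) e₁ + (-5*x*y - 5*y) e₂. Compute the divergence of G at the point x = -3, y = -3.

22

∂G₁/∂x = -4*y
∂G₂/∂y = -5*x - 5
∇·G = -5*x - 4*y - 5
At (-3, -3): 22.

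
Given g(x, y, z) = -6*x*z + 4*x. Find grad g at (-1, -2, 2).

∂g/∂x = -6*z + 4
∂g/∂y = 0
∂g/∂z = -6*x
∇g = (-6*z + 4, 0, -6*x)
At (-1, -2, 2): (-8, 0, 6).

(-8, 0, 6)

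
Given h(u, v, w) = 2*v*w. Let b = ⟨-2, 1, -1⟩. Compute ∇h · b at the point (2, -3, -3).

0

∂h/∂u = 0
∂h/∂v = 2*w
∂h/∂w = 2*v
∇h at (2, -3, -3) = (0, -6, -6)
∇h · b = (0)(-2) + (-6)(1) + (-6)(-1) = 0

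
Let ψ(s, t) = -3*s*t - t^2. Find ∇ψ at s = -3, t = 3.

(-9, 3)

∂ψ/∂s = -3*t
∂ψ/∂t = -3*s - 2*t
∇ψ = (-3*t, -3*s - 2*t)
At (-3, 3): (-9, 3).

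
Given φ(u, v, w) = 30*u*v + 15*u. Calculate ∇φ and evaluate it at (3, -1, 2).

(-15, 90, 0)

∂φ/∂u = 30*v + 15
∂φ/∂v = 30*u
∂φ/∂w = 0
∇φ = (30*v + 15, 30*u, 0)
At (3, -1, 2): (-15, 90, 0).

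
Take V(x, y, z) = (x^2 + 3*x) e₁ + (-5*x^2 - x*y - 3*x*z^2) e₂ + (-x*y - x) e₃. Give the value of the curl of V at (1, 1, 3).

(∇×V)₁ = ∂V₃/∂y − ∂V₂/∂z = 6*x*z - x
(∇×V)₂ = ∂V₁/∂z − ∂V₃/∂x = y + 1
(∇×V)₃ = ∂V₂/∂x − ∂V₁/∂y = -10*x - y - 3*z^2
∇×V = (6*x*z - x, y + 1, -10*x - y - 3*z^2)
At (1, 1, 3): (17, 2, -38).

(17, 2, -38)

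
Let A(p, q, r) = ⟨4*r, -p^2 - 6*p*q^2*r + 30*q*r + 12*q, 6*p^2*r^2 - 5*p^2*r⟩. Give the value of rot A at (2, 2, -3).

(∇×A)₁ = ∂A₃/∂q − ∂A₂/∂r = 6*p*q^2 - 30*q
(∇×A)₂ = ∂A₁/∂r − ∂A₃/∂p = -12*p*r^2 + 10*p*r + 4
(∇×A)₃ = ∂A₂/∂p − ∂A₁/∂q = -2*p - 6*q^2*r
∇×A = (6*p*q^2 - 30*q, -12*p*r^2 + 10*p*r + 4, -2*p - 6*q^2*r)
At (2, 2, -3): (-12, -272, 68).

(-12, -272, 68)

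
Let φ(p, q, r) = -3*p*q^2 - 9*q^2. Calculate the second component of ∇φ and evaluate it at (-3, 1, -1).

(∇φ)_2 = ∂φ/∂q = -6*p*q - 18*q
At (-3, 1, -1): 0.

0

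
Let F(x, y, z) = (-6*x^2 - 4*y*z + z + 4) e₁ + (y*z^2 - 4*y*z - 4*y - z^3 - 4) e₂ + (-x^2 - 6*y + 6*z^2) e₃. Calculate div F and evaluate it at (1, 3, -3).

-31

∂F₁/∂x = -12*x
∂F₂/∂y = z^2 - 4*z - 4
∂F₃/∂z = 12*z
∇·F = -12*x + z^2 + 8*z - 4
At (1, 3, -3): -31.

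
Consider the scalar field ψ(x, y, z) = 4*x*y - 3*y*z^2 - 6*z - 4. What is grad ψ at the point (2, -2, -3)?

∂ψ/∂x = 4*y
∂ψ/∂y = 4*x - 3*z^2
∂ψ/∂z = -6*y*z - 6
∇ψ = (4*y, 4*x - 3*z^2, -6*y*z - 6)
At (2, -2, -3): (-8, -19, -42).

(-8, -19, -42)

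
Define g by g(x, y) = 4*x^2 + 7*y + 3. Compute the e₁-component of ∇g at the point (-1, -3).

(∇g)_1 = ∂g/∂x = 8*x
At (-1, -3): -8.

-8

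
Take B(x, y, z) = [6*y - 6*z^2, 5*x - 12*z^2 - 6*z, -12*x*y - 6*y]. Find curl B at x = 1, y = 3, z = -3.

(-84, 72, -1)

(∇×B)₁ = ∂B₃/∂y − ∂B₂/∂z = -12*x + 24*z
(∇×B)₂ = ∂B₁/∂z − ∂B₃/∂x = 12*y - 12*z
(∇×B)₃ = ∂B₂/∂x − ∂B₁/∂y = -1
∇×B = (-12*x + 24*z, 12*y - 12*z, -1)
At (1, 3, -3): (-84, 72, -1).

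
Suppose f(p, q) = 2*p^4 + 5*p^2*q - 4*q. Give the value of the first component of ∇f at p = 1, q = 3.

38

(∇f)_1 = ∂f/∂p = 8*p^3 + 10*p*q
At (1, 3): 38.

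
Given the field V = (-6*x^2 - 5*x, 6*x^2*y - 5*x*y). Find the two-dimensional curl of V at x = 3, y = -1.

∂V₂/∂x = 12*x*y - 5*y
∂V₁/∂y = 0
Scalar curl = 12*x*y - 5*y
At (3, -1): -31.

-31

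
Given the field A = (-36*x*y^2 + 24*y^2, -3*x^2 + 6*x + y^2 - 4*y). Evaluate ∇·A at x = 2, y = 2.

∂A₁/∂x = -36*y^2
∂A₂/∂y = 2*y - 4
∇·A = -36*y^2 + 2*y - 4
At (2, 2): -144.

-144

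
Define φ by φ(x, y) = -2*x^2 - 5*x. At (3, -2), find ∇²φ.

-4

∂²φ/∂x² = -4
∂²φ/∂y² = 0
∇²φ = -4
At (3, -2): -4.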